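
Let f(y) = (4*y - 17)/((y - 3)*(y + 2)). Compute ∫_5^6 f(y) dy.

Factor the denominator: y**2 - y - 6 = (y + 2)(y - 3).
Partial fractions: (4*y - 17)/((y - 3)*(y + 2)) = 5/(y + 2) - 1/(y - 3).
An antiderivative is F(y) = -log(y - 3) + 5*log(y + 2).
Then F(6) - F(5) = (-log(3) + 15*log(2)) - (-log(2) + 5*log(7)) = -5*log(7) - log(3) + 16*log(2).

-5*log(7) - log(3) + 16*log(2)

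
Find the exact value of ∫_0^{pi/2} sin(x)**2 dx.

Use the identity sin^2(x) = (1 - cos(2*x))/2.
An antiderivative is F(x) = x/2 - sin(2*x)/4.
Then F(pi/2) - F(0) = (pi/4) - (0) = pi/4.

pi/4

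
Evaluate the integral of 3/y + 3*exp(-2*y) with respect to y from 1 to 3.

-3*exp(-6)/2 + 3*exp(-2)/2 + 3*log(3)

An antiderivative is F(y) = 3*log(y) - 3*exp(-2*y)/2.
Then F(3) - F(1) = (-3*exp(-6)/2 + 3*log(3)) - (-3*exp(-2)/2) = -3*exp(-6)/2 + 3*exp(-2)/2 + 3*log(3).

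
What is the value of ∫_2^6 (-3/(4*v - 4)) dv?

An antiderivative is F(v) = -3*log(4*v - 4)/4.
Then F(6) - F(2) = (-3*log(20)/4) - (-3*log(2)/2) = -3*log(5)/4.

-3*log(5)/4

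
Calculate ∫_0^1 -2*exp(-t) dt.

An antiderivative is F(t) = 2*exp(-t).
Then F(1) - F(0) = (2*exp(-1)) - (2) = -2 + 2*exp(-1).

-2 + 2*exp(-1)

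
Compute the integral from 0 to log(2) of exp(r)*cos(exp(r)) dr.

-sin(1) + sin(2)

Let u = exp(r), so du = exp(r) dr. When r = 0, u = 1; when r = log(2), u = 2.
The integral becomes ∫ cos(u) du from 1 to 2, with antiderivative sin(u).
Back in r: F(r) = sin(exp(r)).
Then F(log(2)) - F(0) = (sin(2)) - (sin(1)) = -sin(1) + sin(2).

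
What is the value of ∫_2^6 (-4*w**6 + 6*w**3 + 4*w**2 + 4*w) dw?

-3310208/21

By the power rule, an antiderivative is F(w) = -4*w**7/7 + 3*w**4/2 + 4*w**3/3 + 2*w**2.
Then F(6) - F(2) = (-1103616/7) - (-640/21) = -3310208/21.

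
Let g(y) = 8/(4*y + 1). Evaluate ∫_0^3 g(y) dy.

2*log(13)

Let u = 4*y + 1, so du = 4 dy. When y = 0, u = 1; when y = 3, u = 13.
The integral becomes 2·∫ 1/u du from 1 to 13, with antiderivative 2*log(u).
Back in y: F(y) = 2*log(4*y + 1).
Then F(3) - F(0) = (2*log(13)) - (0) = 2*log(13).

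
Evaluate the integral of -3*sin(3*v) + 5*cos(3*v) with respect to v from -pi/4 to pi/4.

An antiderivative is F(v) = 5*sin(3*v)/3 + cos(3*v).
Then F(pi/4) - F(-pi/4) = (sqrt(2)/3) - (-4*sqrt(2)/3) = 5*sqrt(2)/3.

5*sqrt(2)/3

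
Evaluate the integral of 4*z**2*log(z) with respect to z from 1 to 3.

-104/9 + 36*log(3)

Integrate by parts once (u = ln z, dv = 4*z**2 dz).
An antiderivative is F(z) = 4*z**3*(3*log(z) - 1)/9.
Then F(3) - F(1) = (-12 + 36*log(3)) - (-4/9) = -104/9 + 36*log(3).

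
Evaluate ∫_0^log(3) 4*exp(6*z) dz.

Let u = exp(z), so du = exp(z) dz. When z = 0, u = 1; when z = log(3), u = 3.
The integral becomes 4·∫ u**5 du from 1 to 3, with antiderivative 2*u**6/3.
Back in z: F(z) = 2*exp(6*z)/3.
Then F(log(3)) - F(0) = (486) - (2/3) = 1456/3.

1456/3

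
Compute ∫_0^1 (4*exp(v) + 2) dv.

An antiderivative is F(v) = 2*v + 4*exp(v).
Then F(1) - F(0) = (2 + 4*E) - (4) = -2 + 4*E.

-2 + 4*E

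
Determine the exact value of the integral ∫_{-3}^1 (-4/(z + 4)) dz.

An antiderivative is F(z) = -4*log(z + 4).
Then F(1) - F(-3) = (-4*log(5)) - (0) = -4*log(5).

-4*log(5)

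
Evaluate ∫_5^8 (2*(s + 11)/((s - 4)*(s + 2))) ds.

Factor the denominator: s**2 - 2*s - 8 = (s + 2)(s - 4).
Partial fractions: 2*(s + 11)/((s - 4)*(s + 2)) = -3/(s + 2) + 5/(s - 4).
An antiderivative is F(s) = 5*log(s - 4) - 3*log(s + 2).
Then F(8) - F(5) = (-3*log(5) + 7*log(2)) - (-3*log(7)) = -3*log(5) + 7*log(2) + 3*log(7).

-3*log(5) + 7*log(2) + 3*log(7)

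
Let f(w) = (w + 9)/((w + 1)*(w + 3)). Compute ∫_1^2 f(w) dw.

Factor the denominator: w**2 + 4*w + 3 = (w + 3)(w + 1).
Partial fractions: (w + 9)/((w + 1)*(w + 3)) = -3/(w + 3) + 4/(w + 1).
An antiderivative is F(w) = 4*log(w + 1) - 3*log(w + 3).
Then F(2) - F(1) = (-3*log(5) + 4*log(3)) - (-log(4)) = -3*log(5) + 2*log(2) + 4*log(3).

-3*log(5) + 2*log(2) + 4*log(3)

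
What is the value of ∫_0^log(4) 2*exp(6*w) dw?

1365

Let u = exp(w), so du = exp(w) dw. When w = 0, u = 1; when w = log(4), u = 4.
The integral becomes 2·∫ u**5 du from 1 to 4, with antiderivative u**6/3.
Back in w: F(w) = exp(6*w)/3.
Then F(log(4)) - F(0) = (4096/3) - (1/3) = 1365.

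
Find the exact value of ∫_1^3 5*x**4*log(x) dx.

Integrate by parts once (u = ln x, dv = 5*x**4 dx).
An antiderivative is F(x) = x**5*(5*log(x) - 1)/5.
Then F(3) - F(1) = (-243/5 + 243*log(3)) - (-1/5) = -242/5 + 243*log(3).

-242/5 + 243*log(3)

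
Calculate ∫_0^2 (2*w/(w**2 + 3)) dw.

Let u = w**2 + 3, so du = 2*w dw. When w = 0, u = 3; when w = 2, u = 7.
The integral becomes ∫ 1/u du from 3 to 7, with antiderivative log(u).
Back in w: F(w) = log(w**2 + 3).
Then F(2) - F(0) = (log(7)) - (log(3)) = log(7/3).

log(7/3)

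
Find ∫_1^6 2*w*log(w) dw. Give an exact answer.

Integrate by parts once (u = ln w, dv = 2*w dw).
An antiderivative is F(w) = w**2*(2*log(w) - 1)/2.
Then F(6) - F(1) = (-18 + 36*log(2) + 36*log(3)) - (-1/2) = -35/2 + 36*log(2) + 36*log(3).

-35/2 + 36*log(2) + 36*log(3)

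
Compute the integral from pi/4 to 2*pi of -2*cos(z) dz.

sqrt(2)

An antiderivative is F(z) = -2*sin(z).
Then F(2*pi) - F(pi/4) = (0) - (-sqrt(2)) = sqrt(2).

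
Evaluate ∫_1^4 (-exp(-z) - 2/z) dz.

-4*log(2) - exp(-1) + exp(-4)

An antiderivative is F(z) = -2*log(z) + exp(-z).
Then F(4) - F(1) = (-4*log(2) + exp(-4)) - (exp(-1)) = -4*log(2) - exp(-1) + exp(-4).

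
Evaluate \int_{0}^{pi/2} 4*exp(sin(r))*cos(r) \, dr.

-4 + 4*E

Let u = sin(r), so du = cos(r) dr. When r = 0, u = 0; when r = pi/2, u = 1.
The integral becomes 4·∫ exp(u) du from 0 to 1, with antiderivative 4*exp(u).
Back in r: F(r) = 4*exp(sin(r)).
Then F(pi/2) - F(0) = (4*E) - (4) = -4 + 4*E.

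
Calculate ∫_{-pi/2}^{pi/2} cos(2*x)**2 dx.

pi/2

Use the identity cos^2(2*x) = (1 + cos(4*x))/2.
An antiderivative is F(x) = x/2 + sin(4*x)/8.
Then F(pi/2) - F(-pi/2) = (pi/4) - (-pi/4) = pi/2.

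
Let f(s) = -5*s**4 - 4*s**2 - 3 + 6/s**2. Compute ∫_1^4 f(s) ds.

-2223/2

By the power rule, an antiderivative is F(s) = -s**5 - 4*s**3/3 - 3*s - 6/s.
Then F(4) - F(1) = (-6737/6) - (-34/3) = -2223/2.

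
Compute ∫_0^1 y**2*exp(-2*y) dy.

Integrate by parts twice (u = y^2, dv = exp(-2*y) dy).
An antiderivative is F(y) = (-2*y**2 - 2*y - 1)*exp(-2*y)/4.
Then F(1) - F(0) = (-5*exp(-2)/4) - (-1/4) = (-5 + exp(2))*exp(-2)/4.

(-5 + exp(2))*exp(-2)/4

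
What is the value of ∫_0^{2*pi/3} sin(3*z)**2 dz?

Use the identity sin^2(3*z) = (1 - cos(6*z))/2.
An antiderivative is F(z) = z/2 - sin(6*z)/12.
Then F(2*pi/3) - F(0) = (pi/3) - (0) = pi/3.

pi/3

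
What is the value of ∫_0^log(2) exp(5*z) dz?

Let u = exp(z), so du = exp(z) dz. When z = 0, u = 1; when z = log(2), u = 2.
The integral becomes ∫ u**4 du from 1 to 2, with antiderivative u**5/5.
Back in z: F(z) = exp(5*z)/5.
Then F(log(2)) - F(0) = (32/5) - (1/5) = 31/5.

31/5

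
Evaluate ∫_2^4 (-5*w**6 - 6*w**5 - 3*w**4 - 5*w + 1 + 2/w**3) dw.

By the power rule, an antiderivative is F(w) = -5*w**7/7 - w**6 - 3*w**5/5 - 5*w**2/2 + w - 1/w**2.
Then F(4) - F(2) = (-9211619/560) - (-25603/140) = -9109207/560.

-9109207/560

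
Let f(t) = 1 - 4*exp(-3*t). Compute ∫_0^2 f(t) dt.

An antiderivative is F(t) = t + 4*exp(-3*t)/3.
Then F(2) - F(0) = (4*exp(-6)/3 + 2) - (4/3) = 4*exp(-6)/3 + 2/3.

4*exp(-6)/3 + 2/3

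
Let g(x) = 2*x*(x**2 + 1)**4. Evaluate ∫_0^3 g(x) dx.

Let u = x**2 + 1, so du = 2*x dx. When x = 0, u = 1; when x = 3, u = 10.
The integral becomes ∫ u**4 du from 1 to 10, with antiderivative u**5/5.
Back in x: F(x) = (x**2 + 1)**5/5.
Then F(3) - F(0) = (20000) - (1/5) = 99999/5.

99999/5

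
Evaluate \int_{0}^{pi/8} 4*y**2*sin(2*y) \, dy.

Integrate by parts twice (u = y^2, dv = 4*sin(2*y) dy).
An antiderivative is F(y) = -2*y**2*cos(2*y) + 2*y*sin(2*y) + cos(2*y).
Then F(pi/8) - F(0) = (sqrt(2)*(-pi**2 + 8*pi + 32)/64) - (1) = -1 - sqrt(2)*pi**2/64 + sqrt(2)*pi/8 + sqrt(2)/2.

-1 - sqrt(2)*pi**2/64 + sqrt(2)*pi/8 + sqrt(2)/2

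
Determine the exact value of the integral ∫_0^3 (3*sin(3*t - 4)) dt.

Let u = 3*t - 4, so du = 3 dt. When t = 0, u = -4; when t = 3, u = 5.
The integral becomes ∫ sin(u) du from -4 to 5, with antiderivative -cos(u).
Back in t: F(t) = -cos(3*t - 4).
Then F(3) - F(0) = (-cos(5)) - (-cos(4)) = cos(4) - cos(5).

cos(4) - cos(5)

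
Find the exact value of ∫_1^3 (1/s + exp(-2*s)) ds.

An antiderivative is F(s) = log(s) - exp(-2*s)/2.
Then F(3) - F(1) = (-exp(-6)/2 + log(3)) - (-exp(-2)/2) = -exp(-6)/2 + exp(-2)/2 + log(3).

-exp(-6)/2 + exp(-2)/2 + log(3)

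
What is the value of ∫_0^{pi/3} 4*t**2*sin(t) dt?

-4 - 2*pi**2/9 + 4*sqrt(3)*pi/3

Integrate by parts twice (u = t^2, dv = 4*sin(t) dt).
An antiderivative is F(t) = -4*t**2*cos(t) + 8*t*sin(t) + 8*cos(t).
Then F(pi/3) - F(0) = (-2*pi**2/9 + 4 + 4*sqrt(3)*pi/3) - (8) = -4 - 2*pi**2/9 + 4*sqrt(3)*pi/3.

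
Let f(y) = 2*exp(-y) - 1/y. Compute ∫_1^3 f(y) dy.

-log(3) - 2*exp(-3) + 2*exp(-1)

An antiderivative is F(y) = -log(y) - 2*exp(-y).
Then F(3) - F(1) = (-log(3) - 2*exp(-3)) - (-2*exp(-1)) = -log(3) - 2*exp(-3) + 2*exp(-1).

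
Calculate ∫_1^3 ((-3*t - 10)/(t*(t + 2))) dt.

Factor the denominator: t**2 + 2*t = (t + 2)t.
Partial fractions: (-3*t - 10)/(t*(t + 2)) = 2/(t + 2) - 5/t.
An antiderivative is F(t) = -5*log(t) + 2*log(t + 2).
Then F(3) - F(1) = (-5*log(3) + 2*log(5)) - (log(9)) = -7*log(3) + 2*log(5).

-7*log(3) + 2*log(5)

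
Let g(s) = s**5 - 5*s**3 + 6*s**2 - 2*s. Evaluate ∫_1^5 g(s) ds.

2048

By the power rule, an antiderivative is F(s) = s**6/6 - 5*s**4/4 + 2*s**3 - s**2.
Then F(5) - F(1) = (24575/12) - (-1/12) = 2048.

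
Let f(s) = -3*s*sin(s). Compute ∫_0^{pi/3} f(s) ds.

Integrate by parts once (u = s, dv = -3*sin(s) ds).
An antiderivative is F(s) = 3*s*cos(s) - 3*sin(s).
Then F(pi/3) - F(0) = (-3*sqrt(3)/2 + pi/2) - (0) = -3*sqrt(3)/2 + pi/2.

-3*sqrt(3)/2 + pi/2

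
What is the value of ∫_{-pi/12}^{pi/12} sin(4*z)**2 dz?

-sqrt(3)/16 + pi/12

Use the identity sin^2(4*z) = (1 - cos(8*z))/2.
An antiderivative is F(z) = z/2 - sin(8*z)/16.
Then F(pi/12) - F(-pi/12) = (-sqrt(3)/32 + pi/24) - (-pi/24 + sqrt(3)/32) = -sqrt(3)/16 + pi/12.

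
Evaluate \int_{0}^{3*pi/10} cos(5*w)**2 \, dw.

3*pi/20

Use the identity cos^2(5*w) = (1 + cos(10*w))/2.
An antiderivative is F(w) = w/2 + sin(10*w)/20.
Then F(3*pi/10) - F(0) = (3*pi/20) - (0) = 3*pi/20.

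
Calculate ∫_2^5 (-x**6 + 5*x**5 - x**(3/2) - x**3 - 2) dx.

By the power rule, an antiderivative is F(x) = -x**7/7 + 5*x**6/6 - 2*x**(5/2)/5 - x**4/4 - 2*x.
Then F(5) - F(2) = (142285/84 - 10*sqrt(5)) - (568/21 - 8*sqrt(2)/5) = -10*sqrt(5) + 8*sqrt(2)/5 + 46671/28.

-10*sqrt(5) + 8*sqrt(2)/5 + 46671/28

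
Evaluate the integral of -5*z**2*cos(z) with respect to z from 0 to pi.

10*pi

Integrate by parts twice (u = z^2, dv = -5*cos(z) dz).
An antiderivative is F(z) = -5*z**2*sin(z) - 10*z*cos(z) + 10*sin(z).
Then F(pi) - F(0) = (10*pi) - (0) = 10*pi.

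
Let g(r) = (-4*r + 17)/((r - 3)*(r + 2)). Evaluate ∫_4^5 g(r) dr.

-5*log(7) + 6*log(2) + 5*log(3)

Factor the denominator: r**2 - r - 6 = (r + 2)(r - 3).
Partial fractions: (-4*r + 17)/((r - 3)*(r + 2)) = -5/(r + 2) + 1/(r - 3).
An antiderivative is F(r) = log(r - 3) - 5*log(r + 2).
Then F(5) - F(4) = (-5*log(7) + log(2)) - (-5*log(3) - 5*log(2)) = -5*log(7) + 6*log(2) + 5*log(3).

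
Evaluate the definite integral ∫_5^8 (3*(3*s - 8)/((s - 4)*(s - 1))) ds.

-2*log(2) + 5*log(7)

Factor the denominator: s**2 - 5*s + 4 = (s - 1)(s - 4).
Partial fractions: 3*(3*s - 8)/((s - 4)*(s - 1)) = 5/(s - 1) + 4/(s - 4).
An antiderivative is F(s) = 4*log(s - 4) + 5*log(s - 1).
Then F(8) - F(5) = (8*log(2) + 5*log(7)) - (10*log(2)) = -2*log(2) + 5*log(7).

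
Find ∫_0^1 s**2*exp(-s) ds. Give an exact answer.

2 - 5*exp(-1)

Integrate by parts twice (u = s^2, dv = exp(-s) ds).
An antiderivative is F(s) = (-s**2 - 2*s - 2)*exp(-s).
Then F(1) - F(0) = (-5*exp(-1)) - (-2) = 2 - 5*exp(-1).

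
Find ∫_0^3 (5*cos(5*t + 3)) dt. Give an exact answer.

sin(18) - sin(3)

Let u = 5*t + 3, so du = 5 dt. When t = 0, u = 3; when t = 3, u = 18.
The integral becomes ∫ cos(u) du from 3 to 18, with antiderivative sin(u).
Back in t: F(t) = sin(5*t + 3).
Then F(3) - F(0) = (sin(18)) - (sin(3)) = sin(18) - sin(3).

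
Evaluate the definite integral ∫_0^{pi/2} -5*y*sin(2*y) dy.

Integrate by parts once (u = y, dv = -5*sin(2*y) dy).
An antiderivative is F(y) = 5*y*cos(2*y)/2 - 5*sin(2*y)/4.
Then F(pi/2) - F(0) = (-5*pi/4) - (0) = -5*pi/4.

-5*pi/4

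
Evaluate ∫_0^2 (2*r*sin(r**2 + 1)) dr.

Let u = r**2 + 1, so du = 2*r dr. When r = 0, u = 1; when r = 2, u = 5.
The integral becomes ∫ sin(u) du from 1 to 5, with antiderivative -cos(u).
Back in r: F(r) = -cos(r**2 + 1).
Then F(2) - F(0) = (-cos(5)) - (-cos(1)) = -cos(5) + cos(1).

-cos(5) + cos(1)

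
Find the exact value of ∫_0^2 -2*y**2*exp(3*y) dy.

4/27 - 52*exp(6)/27

Integrate by parts twice (u = y^2, dv = -2*exp(3*y) dy).
An antiderivative is F(y) = (-18*y**2 + 12*y - 4)*exp(3*y)/27.
Then F(2) - F(0) = (-52*exp(6)/27) - (-4/27) = 4/27 - 52*exp(6)/27.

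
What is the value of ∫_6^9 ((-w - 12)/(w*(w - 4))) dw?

-4*log(5) + log(2) + 3*log(3)

Factor the denominator: w**2 - 4*w = w(w - 4).
Partial fractions: (-w - 12)/(w*(w - 4)) = 3/w - 4/(w - 4).
An antiderivative is F(w) = 3*log(w) - 4*log(w - 4).
Then F(9) - F(6) = (-4*log(5) + 6*log(3)) - (log(27/2)) = -4*log(5) + log(2) + 3*log(3).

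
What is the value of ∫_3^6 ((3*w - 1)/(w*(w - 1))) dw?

Factor the denominator: w**2 - w = w(w - 1).
Partial fractions: (3*w - 1)/(w*(w - 1)) = 1/w + 2/(w - 1).
An antiderivative is F(w) = log(w) + 2*log(w - 1).
Then F(6) - F(3) = (log(2) + log(3) + 2*log(5)) - (log(12)) = log(25/2).

log(25/2)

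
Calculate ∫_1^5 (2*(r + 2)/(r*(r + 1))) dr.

Factor the denominator: r**2 + r = (r + 1)r.
Partial fractions: 2*(r + 2)/(r*(r + 1)) = -2/(r + 1) + 4/r.
An antiderivative is F(r) = 4*log(r) - 2*log(r + 1).
Then F(5) - F(1) = (-2*log(3) - 2*log(2) + 4*log(5)) - (-log(4)) = -2*log(3) + 4*log(5).

-2*log(3) + 4*log(5)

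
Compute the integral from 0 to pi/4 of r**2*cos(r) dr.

Integrate by parts twice (u = r^2, dv = cos(r) dr).
An antiderivative is F(r) = r**2*sin(r) + 2*r*cos(r) - 2*sin(r).
Then F(pi/4) - F(0) = (sqrt(2)*(-32 + pi**2 + 8*pi)/32) - (0) = sqrt(2)*(-32 + pi**2 + 8*pi)/32.

sqrt(2)*(-32 + pi**2 + 8*pi)/32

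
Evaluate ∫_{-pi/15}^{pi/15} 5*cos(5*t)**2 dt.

Use the identity cos^2(5*t) = (1 + cos(10*t))/2.
An antiderivative is F(t) = 5*t/2 + sin(10*t)/4.
Then F(pi/15) - F(-pi/15) = (sqrt(3)/8 + pi/6) - (-pi/6 - sqrt(3)/8) = sqrt(3)/4 + pi/3.

sqrt(3)/4 + pi/3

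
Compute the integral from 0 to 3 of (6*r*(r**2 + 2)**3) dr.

43875/4

Let u = r**2 + 2, so du = 2*r dr. When r = 0, u = 2; when r = 3, u = 11.
The integral becomes 3·∫ u**3 du from 2 to 11, with antiderivative 3*u**4/4.
Back in r: F(r) = 3*(r**2 + 2)**4/4.
Then F(3) - F(0) = (43923/4) - (12) = 43875/4.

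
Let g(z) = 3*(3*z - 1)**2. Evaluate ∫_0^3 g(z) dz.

171

Let u = 3*z - 1, so du = 3 dz. When z = 0, u = -1; when z = 3, u = 8.
The integral becomes ∫ u**2 du from -1 to 8, with antiderivative u**3/3.
Back in z: F(z) = (3*z - 1)**3/3.
Then F(3) - F(0) = (512/3) - (-1/3) = 171.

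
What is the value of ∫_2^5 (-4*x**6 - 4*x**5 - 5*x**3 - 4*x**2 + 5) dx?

By the power rule, an antiderivative is F(x) = -4*x**7/7 - 2*x**6/3 - 5*x**4/4 - 4*x**3/3 + 5*x.
Then F(5) - F(2) = (-4702525/84) - (-2866/21) = -1563687/28.

-1563687/28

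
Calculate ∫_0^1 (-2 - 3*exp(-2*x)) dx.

An antiderivative is F(x) = -2*x + 3*exp(-2*x)/2.
Then F(1) - F(0) = (-2 + 3*exp(-2)/2) - (3/2) = -7/2 + 3*exp(-2)/2.

-7/2 + 3*exp(-2)/2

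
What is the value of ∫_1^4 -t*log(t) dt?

Integrate by parts once (u = ln t, dv = -t dt).
An antiderivative is F(t) = -t**2*(2*log(t) - 1)/4.
Then F(4) - F(1) = (4 - 16*log(2)) - (1/4) = 15/4 - 16*log(2).

15/4 - 16*log(2)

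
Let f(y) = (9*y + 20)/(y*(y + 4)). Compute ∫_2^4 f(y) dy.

-4*log(3) + 13*log(2)

Factor the denominator: y**2 + 4*y = (y + 4)y.
Partial fractions: (9*y + 20)/(y*(y + 4)) = 4/(y + 4) + 5/y.
An antiderivative is F(y) = 5*log(y) + 4*log(y + 4).
Then F(4) - F(2) = (22*log(2)) - (4*log(3) + 9*log(2)) = -4*log(3) + 13*log(2).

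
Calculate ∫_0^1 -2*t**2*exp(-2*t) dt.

(5 - exp(2))*exp(-2)/2

Integrate by parts twice (u = t^2, dv = -2*exp(-2*t) dt).
An antiderivative is F(t) = (2*t**2 + 2*t + 1)*exp(-2*t)/2.
Then F(1) - F(0) = (5*exp(-2)/2) - (1/2) = (5 - exp(2))*exp(-2)/2.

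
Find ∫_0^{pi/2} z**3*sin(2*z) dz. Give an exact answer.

pi*(-6 + pi**2)/16

Integrate by parts 3 times (u = z^3, dv = sin(2*z) dz).
An antiderivative is F(z) = -z**3*cos(2*z)/2 + 3*z**2*sin(2*z)/4 + 3*z*cos(2*z)/4 - 3*sin(2*z)/8.
Then F(pi/2) - F(0) = (pi*(-6 + pi**2)/16) - (0) = pi*(-6 + pi**2)/16.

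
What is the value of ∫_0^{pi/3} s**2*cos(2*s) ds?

Integrate by parts twice (u = s^2, dv = cos(2*s) ds).
An antiderivative is F(s) = s**2*sin(2*s)/2 + s*cos(2*s)/2 - sin(2*s)/4.
Then F(pi/3) - F(0) = (-pi/12 - sqrt(3)/8 + sqrt(3)*pi**2/36) - (0) = -pi/12 - sqrt(3)/8 + sqrt(3)*pi**2/36.

-pi/12 - sqrt(3)/8 + sqrt(3)*pi**2/36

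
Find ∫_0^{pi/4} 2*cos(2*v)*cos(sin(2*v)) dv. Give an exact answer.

sin(1)

Let u = sin(2*v), so du = 2*cos(2*v) dv. When v = 0, u = 0; when v = pi/4, u = 1.
The integral becomes ∫ cos(u) du from 0 to 1, with antiderivative sin(u).
Back in v: F(v) = sin(sin(2*v)).
Then F(pi/4) - F(0) = (sin(1)) - (0) = sin(1).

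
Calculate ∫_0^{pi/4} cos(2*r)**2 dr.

Use the identity cos^2(2*r) = (1 + cos(4*r))/2.
An antiderivative is F(r) = r/2 + sin(4*r)/8.
Then F(pi/4) - F(0) = (pi/8) - (0) = pi/8.

pi/8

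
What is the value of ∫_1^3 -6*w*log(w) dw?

12 - 27*log(3)

Integrate by parts once (u = ln w, dv = -6*w dw).
An antiderivative is F(w) = -3*w**2*(2*log(w) - 1)/2.
Then F(3) - F(1) = (27/2 - 27*log(3)) - (3/2) = 12 - 27*log(3).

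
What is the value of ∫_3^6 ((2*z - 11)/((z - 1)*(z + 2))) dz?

Factor the denominator: z**2 + z - 2 = (z + 2)(z - 1).
Partial fractions: (2*z - 11)/((z - 1)*(z + 2)) = 5/(z + 2) - 3/(z - 1).
An antiderivative is F(z) = -3*log(z - 1) + 5*log(z + 2).
Then F(6) - F(3) = (-3*log(5) + 15*log(2)) - (-3*log(2) + 5*log(5)) = -8*log(5) + 18*log(2).

-8*log(5) + 18*log(2)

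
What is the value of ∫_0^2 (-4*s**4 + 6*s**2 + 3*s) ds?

-18/5

By the power rule, an antiderivative is F(s) = -4*s**5/5 + 2*s**3 + 3*s**2/2.
Then F(2) - F(0) = (-18/5) - (0) = -18/5.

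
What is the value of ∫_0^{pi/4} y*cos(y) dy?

Integrate by parts once (u = y, dv = cos(y) dy).
An antiderivative is F(y) = y*sin(y) + cos(y).
Then F(pi/4) - F(0) = (sqrt(2)*(pi + 4)/8) - (1) = -1 + sqrt(2)*pi/8 + sqrt(2)/2.

-1 + sqrt(2)*pi/8 + sqrt(2)/2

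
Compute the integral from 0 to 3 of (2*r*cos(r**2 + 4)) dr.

Let u = r**2 + 4, so du = 2*r dr. When r = 0, u = 4; when r = 3, u = 13.
The integral becomes ∫ cos(u) du from 4 to 13, with antiderivative sin(u).
Back in r: F(r) = sin(r**2 + 4).
Then F(3) - F(0) = (sin(13)) - (sin(4)) = sin(13) - sin(4).

sin(13) - sin(4)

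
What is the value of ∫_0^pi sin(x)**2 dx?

Use the identity sin^2(x) = (1 - cos(2*x))/2.
An antiderivative is F(x) = x/2 - sin(2*x)/4.
Then F(pi) - F(0) = (pi/2) - (0) = pi/2.

pi/2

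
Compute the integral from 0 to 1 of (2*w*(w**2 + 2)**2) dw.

19/3

Let u = w**2 + 2, so du = 2*w dw. When w = 0, u = 2; when w = 1, u = 3.
The integral becomes ∫ u**2 du from 2 to 3, with antiderivative u**3/3.
Back in w: F(w) = (w**2 + 2)**3/3.
Then F(1) - F(0) = (9) - (8/3) = 19/3.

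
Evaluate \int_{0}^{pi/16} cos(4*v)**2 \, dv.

Use the identity cos^2(4*v) = (1 + cos(8*v))/2.
An antiderivative is F(v) = v/2 + sin(8*v)/16.
Then F(pi/16) - F(0) = (1/16 + pi/32) - (0) = 1/16 + pi/32.

1/16 + pi/32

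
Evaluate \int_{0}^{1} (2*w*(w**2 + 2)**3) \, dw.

Let u = w**2 + 2, so du = 2*w dw. When w = 0, u = 2; when w = 1, u = 3.
The integral becomes ∫ u**3 du from 2 to 3, with antiderivative u**4/4.
Back in w: F(w) = (w**2 + 2)**4/4.
Then F(1) - F(0) = (81/4) - (4) = 65/4.

65/4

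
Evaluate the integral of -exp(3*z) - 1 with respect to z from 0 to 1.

An antiderivative is F(z) = -exp(3*z)/3 - z.
Then F(1) - F(0) = (-exp(3)/3 - 1) - (-1/3) = -exp(3)/3 - 2/3.

-exp(3)/3 - 2/3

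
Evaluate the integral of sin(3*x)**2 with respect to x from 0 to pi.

Use the identity sin^2(3*x) = (1 - cos(6*x))/2.
An antiderivative is F(x) = x/2 - sin(6*x)/12.
Then F(pi) - F(0) = (pi/2) - (0) = pi/2.

pi/2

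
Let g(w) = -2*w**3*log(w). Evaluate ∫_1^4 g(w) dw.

255/8 - 256*log(2)

Integrate by parts once (u = ln w, dv = -2*w**3 dw).
An antiderivative is F(w) = -w**4*(4*log(w) - 1)/8.
Then F(4) - F(1) = (32 - 256*log(2)) - (1/8) = 255/8 - 256*log(2).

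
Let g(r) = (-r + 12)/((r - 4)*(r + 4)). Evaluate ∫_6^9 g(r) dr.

Factor the denominator: r**2 - 16 = (r + 4)(r - 4).
Partial fractions: (-r + 12)/((r - 4)*(r + 4)) = -2/(r + 4) + 1/(r - 4).
An antiderivative is F(r) = log(r - 4) - 2*log(r + 4).
Then F(9) - F(6) = (-2*log(13) + log(5)) - (-log(50)) = -2*log(13) + log(2) + 3*log(5).

-2*log(13) + log(2) + 3*log(5)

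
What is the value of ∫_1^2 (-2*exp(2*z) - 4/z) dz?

-exp(4) - log(16) + exp(2)

An antiderivative is F(z) = -exp(2*z) - 4*log(z).
Then F(2) - F(1) = (-exp(4) - log(16)) - (-exp(2)) = -exp(4) - log(16) + exp(2).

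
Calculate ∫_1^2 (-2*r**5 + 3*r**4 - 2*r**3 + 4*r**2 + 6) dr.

163/30

By the power rule, an antiderivative is F(r) = -r**6/3 + 3*r**5/5 - r**4/2 + 4*r**3/3 + 6*r.
Then F(2) - F(1) = (188/15) - (71/10) = 163/30.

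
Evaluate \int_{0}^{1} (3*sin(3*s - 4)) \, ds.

Let u = 3*s - 4, so du = 3 ds. When s = 0, u = -4; when s = 1, u = -1.
The integral becomes ∫ sin(u) du from -4 to -1, with antiderivative -cos(u).
Back in s: F(s) = -cos(3*s - 4).
Then F(1) - F(0) = (-cos(1)) - (-cos(4)) = cos(4) - cos(1).

cos(4) - cos(1)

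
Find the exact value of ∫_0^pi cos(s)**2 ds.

Use the identity cos^2(s) = (1 + cos(2*s))/2.
An antiderivative is F(s) = s/2 + sin(2*s)/4.
Then F(pi) - F(0) = (pi/2) - (0) = pi/2.

pi/2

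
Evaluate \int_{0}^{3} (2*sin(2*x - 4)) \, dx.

Let u = 2*x - 4, so du = 2 dx. When x = 0, u = -4; when x = 3, u = 2.
The integral becomes ∫ sin(u) du from -4 to 2, with antiderivative -cos(u).
Back in x: F(x) = -cos(2*x - 4).
Then F(3) - F(0) = (-cos(2)) - (-cos(4)) = cos(4) - cos(2).

cos(4) - cos(2)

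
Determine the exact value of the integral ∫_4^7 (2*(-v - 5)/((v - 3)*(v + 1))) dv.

Factor the denominator: v**2 - 2*v - 3 = (v + 1)(v - 3).
Partial fractions: 2*(-v - 5)/((v - 3)*(v + 1)) = 2/(v + 1) - 4/(v - 3).
An antiderivative is F(v) = -4*log(v - 3) + 2*log(v + 1).
Then F(7) - F(4) = (-log(4)) - (log(25)) = -log(100).

-log(100)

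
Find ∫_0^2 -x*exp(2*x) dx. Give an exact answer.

-3*exp(4)/4 - 1/4

Integrate by parts once (u = x, dv = -exp(2*x) dx).
An antiderivative is F(x) = (-2*x + 1)*exp(2*x)/4.
Then F(2) - F(0) = (-3*exp(4)/4) - (1/4) = -3*exp(4)/4 - 1/4.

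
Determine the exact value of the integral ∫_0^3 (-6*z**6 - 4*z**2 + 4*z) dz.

By the power rule, an antiderivative is F(z) = -6*z**7/7 - 4*z**3/3 + 2*z**2.
Then F(3) - F(0) = (-13248/7) - (0) = -13248/7.

-13248/7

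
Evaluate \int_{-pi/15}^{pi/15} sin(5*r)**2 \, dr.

-sqrt(3)/20 + pi/15

Use the identity sin^2(5*r) = (1 - cos(10*r))/2.
An antiderivative is F(r) = r/2 - sin(10*r)/20.
Then F(pi/15) - F(-pi/15) = (-sqrt(3)/40 + pi/30) - (-pi/30 + sqrt(3)/40) = -sqrt(3)/20 + pi/15.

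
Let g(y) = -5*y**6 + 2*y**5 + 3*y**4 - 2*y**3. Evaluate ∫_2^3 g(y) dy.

-242539/210

By the power rule, an antiderivative is F(y) = -5*y**7/7 + y**6/3 + 3*y**5/5 - y**4/2.
Then F(3) - F(2) = (-84969/70) - (-6184/105) = -242539/210.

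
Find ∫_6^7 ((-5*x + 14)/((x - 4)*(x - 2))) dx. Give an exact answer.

-3*log(3) - 2*log(5) + 7*log(2)

Factor the denominator: x**2 - 6*x + 8 = (x - 2)(x - 4).
Partial fractions: (-5*x + 14)/((x - 4)*(x - 2)) = -2/(x - 2) - 3/(x - 4).
An antiderivative is F(x) = -3*log(x - 4) - 2*log(x - 2).
Then F(7) - F(6) = (-3*log(3) - 2*log(5)) - (-7*log(2)) = -3*log(3) - 2*log(5) + 7*log(2).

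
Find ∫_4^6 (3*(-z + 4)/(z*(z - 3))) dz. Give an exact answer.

Factor the denominator: z**2 - 3*z = z(z - 3).
Partial fractions: 3*(-z + 4)/(z*(z - 3)) = -4/z + 1/(z - 3).
An antiderivative is F(z) = -4*log(z) + log(z - 3).
Then F(6) - F(4) = (-3*log(3) - 4*log(2)) - (-8*log(2)) = log(16/27).

log(16/27)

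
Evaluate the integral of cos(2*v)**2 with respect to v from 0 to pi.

Use the identity cos^2(2*v) = (1 + cos(4*v))/2.
An antiderivative is F(v) = v/2 + sin(4*v)/8.
Then F(pi) - F(0) = (pi/2) - (0) = pi/2.

pi/2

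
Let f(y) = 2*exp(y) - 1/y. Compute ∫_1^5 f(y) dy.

An antiderivative is F(y) = 2*exp(y) - log(y).
Then F(5) - F(1) = (-log(5) + 2*exp(5)) - (2*exp(1)) = -2*exp(1) - log(5) + 2*exp(5).

-2*exp(1) - log(5) + 2*exp(5)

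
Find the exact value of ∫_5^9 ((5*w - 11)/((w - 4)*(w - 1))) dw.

2*log(2) + 3*log(5)

Factor the denominator: w**2 - 5*w + 4 = (w - 1)(w - 4).
Partial fractions: (5*w - 11)/((w - 4)*(w - 1)) = 2/(w - 1) + 3/(w - 4).
An antiderivative is F(w) = 3*log(w - 4) + 2*log(w - 1).
Then F(9) - F(5) = (6*log(2) + 3*log(5)) - (log(16)) = 2*log(2) + 3*log(5).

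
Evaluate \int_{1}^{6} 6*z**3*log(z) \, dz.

Integrate by parts once (u = ln z, dv = 6*z**3 dz).
An antiderivative is F(z) = 3*z**4*(4*log(z) - 1)/8.
Then F(6) - F(1) = (-486 + 1944*log(2) + 1944*log(3)) - (-3/8) = -3885/8 + 1944*log(2) + 1944*log(3).

-3885/8 + 1944*log(2) + 1944*log(3)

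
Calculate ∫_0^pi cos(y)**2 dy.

Use the identity cos^2(y) = (1 + cos(2*y))/2.
An antiderivative is F(y) = y/2 + sin(2*y)/4.
Then F(pi) - F(0) = (pi/2) - (0) = pi/2.

pi/2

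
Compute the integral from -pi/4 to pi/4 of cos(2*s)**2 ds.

pi/4

Use the identity cos^2(2*s) = (1 + cos(4*s))/2.
An antiderivative is F(s) = s/2 + sin(4*s)/8.
Then F(pi/4) - F(-pi/4) = (pi/8) - (-pi/8) = pi/4.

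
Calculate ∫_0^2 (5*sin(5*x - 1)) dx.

Let u = 5*x - 1, so du = 5 dx. When x = 0, u = -1; when x = 2, u = 9.
The integral becomes ∫ sin(u) du from -1 to 9, with antiderivative -cos(u).
Back in x: F(x) = -cos(5*x - 1).
Then F(2) - F(0) = (-cos(9)) - (-cos(1)) = cos(1) - cos(9).

cos(1) - cos(9)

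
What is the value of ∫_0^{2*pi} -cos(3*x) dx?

An antiderivative is F(x) = -sin(3*x)/3.
Then F(2*pi) - F(0) = (0) - (0) = 0.

0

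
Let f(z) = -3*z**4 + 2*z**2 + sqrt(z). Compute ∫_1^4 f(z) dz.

-8507/15

By the power rule, an antiderivative is F(z) = -3*z**5/5 + 2*z**(3/2)/3 + 2*z**3/3.
Then F(4) - F(1) = (-2832/5) - (11/15) = -8507/15.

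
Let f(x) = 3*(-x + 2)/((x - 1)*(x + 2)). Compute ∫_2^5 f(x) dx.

Factor the denominator: x**2 + x - 2 = (x + 2)(x - 1).
Partial fractions: 3*(-x + 2)/((x - 1)*(x + 2)) = -4/(x + 2) + 1/(x - 1).
An antiderivative is F(x) = log(x - 1) - 4*log(x + 2).
Then F(5) - F(2) = (-4*log(7) + 2*log(2)) - (-8*log(2)) = -4*log(7) + 10*log(2).

-4*log(7) + 10*log(2)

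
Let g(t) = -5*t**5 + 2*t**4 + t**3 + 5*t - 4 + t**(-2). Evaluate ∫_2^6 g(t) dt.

-530171/15

By the power rule, an antiderivative is F(t) = -5*t**6/6 + 2*t**5/5 + t**4/4 + 5*t**2/2 - 4*t - 1/t.
Then F(6) - F(2) = (-1061393/30) - (-1051/30) = -530171/15.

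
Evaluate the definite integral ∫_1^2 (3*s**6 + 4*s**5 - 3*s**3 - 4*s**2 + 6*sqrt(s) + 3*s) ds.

By the power rule, an antiderivative is F(s) = 3*s**7/7 + 2*s**6/3 - 3*s**4/4 + 4*s**(3/2) - 4*s**3/3 + 3*s**2/2.
Then F(2) - F(1) = (8*sqrt(2) + 566/7) - (379/84) = 8*sqrt(2) + 6413/84.

8*sqrt(2) + 6413/84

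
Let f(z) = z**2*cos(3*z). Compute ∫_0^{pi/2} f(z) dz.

2/27 - pi**2/12

Integrate by parts twice (u = z^2, dv = cos(3*z) dz).
An antiderivative is F(z) = z**2*sin(3*z)/3 + 2*z*cos(3*z)/9 - 2*sin(3*z)/27.
Then F(pi/2) - F(0) = (2/27 - pi**2/12) - (0) = 2/27 - pi**2/12.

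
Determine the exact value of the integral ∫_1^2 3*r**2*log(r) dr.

Integrate by parts once (u = ln r, dv = 3*r**2 dr).
An antiderivative is F(r) = r**3*(3*log(r) - 1)/3.
Then F(2) - F(1) = (-8/3 + 8*log(2)) - (-1/3) = -7/3 + 8*log(2).

-7/3 + 8*log(2)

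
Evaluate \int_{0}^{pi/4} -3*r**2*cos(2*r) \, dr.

3/4 - 3*pi**2/32

Integrate by parts twice (u = r^2, dv = -3*cos(2*r) dr).
An antiderivative is F(r) = -3*r**2*sin(2*r)/2 - 3*r*cos(2*r)/2 + 3*sin(2*r)/4.
Then F(pi/4) - F(0) = (3/4 - 3*pi**2/32) - (0) = 3/4 - 3*pi**2/32.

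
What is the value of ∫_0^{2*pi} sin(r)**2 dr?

Use the identity sin^2(r) = (1 - cos(2*r))/2.
An antiderivative is F(r) = r/2 - sin(2*r)/4.
Then F(2*pi) - F(0) = (pi) - (0) = pi.

pi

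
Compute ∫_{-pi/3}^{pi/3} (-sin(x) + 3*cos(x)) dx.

An antiderivative is F(x) = 3*sin(x) + cos(x).
Then F(pi/3) - F(-pi/3) = (1/2 + 3*sqrt(3)/2) - (1/2 - 3*sqrt(3)/2) = 3*sqrt(3).

3*sqrt(3)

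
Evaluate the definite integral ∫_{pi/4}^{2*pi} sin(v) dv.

-1 + sqrt(2)/2

An antiderivative is F(v) = -cos(v).
Then F(2*pi) - F(pi/4) = (-1) - (-sqrt(2)/2) = -1 + sqrt(2)/2.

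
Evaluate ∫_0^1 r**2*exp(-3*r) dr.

2/27 - 17*exp(-3)/27

Integrate by parts twice (u = r^2, dv = exp(-3*r) dr).
An antiderivative is F(r) = (-9*r**2 - 6*r - 2)*exp(-3*r)/27.
Then F(1) - F(0) = (-17*exp(-3)/27) - (-2/27) = 2/27 - 17*exp(-3)/27.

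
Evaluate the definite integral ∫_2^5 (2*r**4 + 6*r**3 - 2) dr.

21447/10

By the power rule, an antiderivative is F(r) = 2*r**5/5 + 3*r**4/2 - 2*r.
Then F(5) - F(2) = (4355/2) - (164/5) = 21447/10.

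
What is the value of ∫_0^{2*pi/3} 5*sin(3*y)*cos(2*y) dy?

9/2

Use the identity sin(3*y)cos(2*y) = [sin(5*y) + sin(y)]/2.
An antiderivative is F(y) = -5*cos(y)/2 - cos(5*y)/2.
Then F(2*pi/3) - F(0) = (3/2) - (-3) = 9/2.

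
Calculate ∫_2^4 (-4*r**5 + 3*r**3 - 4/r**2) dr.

-2509

By the power rule, an antiderivative is F(r) = -2*r**6/3 + 3*r**4/4 + 4/r.
Then F(4) - F(2) = (-7613/3) - (-86/3) = -2509.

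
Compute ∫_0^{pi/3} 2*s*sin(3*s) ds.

Integrate by parts once (u = s, dv = 2*sin(3*s) ds).
An antiderivative is F(s) = -2*s*cos(3*s)/3 + 2*sin(3*s)/9.
Then F(pi/3) - F(0) = (2*pi/9) - (0) = 2*pi/9.

2*pi/9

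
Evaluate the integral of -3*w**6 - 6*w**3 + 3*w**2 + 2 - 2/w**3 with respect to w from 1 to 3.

By the power rule, an antiderivative is F(w) = -3*w**7/7 - 3*w**4/2 + w**3 + 2*w + w**(-2).
Then F(3) - F(1) = (-129235/126) - (29/14) = -64748/63.

-64748/63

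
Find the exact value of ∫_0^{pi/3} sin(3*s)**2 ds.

Use the identity sin^2(3*s) = (1 - cos(6*s))/2.
An antiderivative is F(s) = s/2 - sin(6*s)/12.
Then F(pi/3) - F(0) = (pi/6) - (0) = pi/6.

pi/6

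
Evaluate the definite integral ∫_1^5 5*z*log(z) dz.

Integrate by parts once (u = ln z, dv = 5*z dz).
An antiderivative is F(z) = 5*z**2*(2*log(z) - 1)/4.
Then F(5) - F(1) = (-125/4 + 125*log(5)/2) - (-5/4) = -30 + 125*log(5)/2.

-30 + 125*log(5)/2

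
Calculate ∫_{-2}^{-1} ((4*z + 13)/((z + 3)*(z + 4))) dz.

log(27/4)

Factor the denominator: z**2 + 7*z + 12 = (z + 4)(z + 3).
Partial fractions: (4*z + 13)/((z + 3)*(z + 4)) = 3/(z + 4) + 1/(z + 3).
An antiderivative is F(z) = log(z + 3) + 3*log(z + 4).
Then F(-1) - F(-2) = (log(54)) - (log(8)) = log(27/4).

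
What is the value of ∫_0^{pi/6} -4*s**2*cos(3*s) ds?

Integrate by parts twice (u = s^2, dv = -4*cos(3*s) ds).
An antiderivative is F(s) = -4*s**2*sin(3*s)/3 - 8*s*cos(3*s)/9 + 8*sin(3*s)/27.
Then F(pi/6) - F(0) = (8/27 - pi**2/27) - (0) = 8/27 - pi**2/27.

8/27 - pi**2/27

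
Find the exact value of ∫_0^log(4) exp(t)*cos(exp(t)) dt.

-sin(1) + sin(4)

Let u = exp(t), so du = exp(t) dt. When t = 0, u = 1; when t = log(4), u = 4.
The integral becomes ∫ cos(u) du from 1 to 4, with antiderivative sin(u).
Back in t: F(t) = sin(exp(t)).
Then F(log(4)) - F(0) = (sin(4)) - (sin(1)) = -sin(1) + sin(4).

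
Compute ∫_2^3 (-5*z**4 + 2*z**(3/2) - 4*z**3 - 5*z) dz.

-577/2 - 16*sqrt(2)/5 + 36*sqrt(3)/5

By the power rule, an antiderivative is F(z) = 4*z**(5/2)/5 - z**5 - z**4 - 5*z**2/2.
Then F(3) - F(2) = (-693/2 + 36*sqrt(3)/5) - (-58 + 16*sqrt(2)/5) = -577/2 - 16*sqrt(2)/5 + 36*sqrt(3)/5.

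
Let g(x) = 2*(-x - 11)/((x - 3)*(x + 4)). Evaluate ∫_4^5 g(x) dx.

Factor the denominator: x**2 + x - 12 = (x + 4)(x - 3).
Partial fractions: 2*(-x - 11)/((x - 3)*(x + 4)) = 2/(x + 4) - 4/(x - 3).
An antiderivative is F(x) = -4*log(x - 3) + 2*log(x + 4).
Then F(5) - F(4) = (log(81/16)) - (log(64)) = -10*log(2) + 4*log(3).

-10*log(2) + 4*log(3)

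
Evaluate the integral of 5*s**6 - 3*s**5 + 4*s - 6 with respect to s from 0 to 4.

By the power rule, an antiderivative is F(s) = 5*s**7/7 - s**6/2 + 2*s**2 - 6*s.
Then F(4) - F(0) = (67640/7) - (0) = 67640/7.

67640/7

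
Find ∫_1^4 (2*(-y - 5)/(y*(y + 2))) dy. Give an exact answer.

-7*log(2)

Factor the denominator: y**2 + 2*y = (y + 2)y.
Partial fractions: 2*(-y - 5)/(y*(y + 2)) = 3/(y + 2) - 5/y.
An antiderivative is F(y) = -5*log(y) + 3*log(y + 2).
Then F(4) - F(1) = (-7*log(2) + 3*log(3)) - (log(27)) = -7*log(2).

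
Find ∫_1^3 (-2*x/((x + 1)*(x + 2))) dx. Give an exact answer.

-4*log(5) + 2*log(2) + 4*log(3)

Factor the denominator: x**2 + 3*x + 2 = (x + 2)(x + 1).
Partial fractions: -2*x/((x + 1)*(x + 2)) = -4/(x + 2) + 2/(x + 1).
An antiderivative is F(x) = 2*log(x + 1) - 4*log(x + 2).
Then F(3) - F(1) = (-4*log(5) + 4*log(2)) - (log(4/81)) = -4*log(5) + 2*log(2) + 4*log(3).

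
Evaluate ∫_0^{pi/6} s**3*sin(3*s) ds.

Integrate by parts 3 times (u = s^3, dv = sin(3*s) ds).
An antiderivative is F(s) = -s**3*cos(3*s)/3 + s**2*sin(3*s)/3 + 2*s*cos(3*s)/9 - 2*sin(3*s)/27.
Then F(pi/6) - F(0) = (-2/27 + pi**2/108) - (0) = -2/27 + pi**2/108.

-2/27 + pi**2/108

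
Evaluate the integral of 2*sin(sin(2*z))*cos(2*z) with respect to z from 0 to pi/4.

1 - cos(1)

Let u = sin(2*z), so du = 2*cos(2*z) dz. When z = 0, u = 0; when z = pi/4, u = 1.
The integral becomes ∫ sin(u) du from 0 to 1, with antiderivative -cos(u).
Back in z: F(z) = -cos(sin(2*z)).
Then F(pi/4) - F(0) = (-cos(1)) - (-1) = 1 - cos(1).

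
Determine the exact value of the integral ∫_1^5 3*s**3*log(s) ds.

Integrate by parts once (u = ln s, dv = 3*s**3 ds).
An antiderivative is F(s) = 3*s**4*(4*log(s) - 1)/16.
Then F(5) - F(1) = (-1875/16 + 1875*log(5)/4) - (-3/16) = -117 + 1875*log(5)/4.

-117 + 1875*log(5)/4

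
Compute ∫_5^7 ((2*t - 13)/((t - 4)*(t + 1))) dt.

log(64/81)

Factor the denominator: t**2 - 3*t - 4 = (t + 1)(t - 4).
Partial fractions: (2*t - 13)/((t - 4)*(t + 1)) = 3/(t + 1) - 1/(t - 4).
An antiderivative is F(t) = -log(t - 4) + 3*log(t + 1).
Then F(7) - F(5) = (-log(3) + 9*log(2)) - (3*log(2) + 3*log(3)) = log(64/81).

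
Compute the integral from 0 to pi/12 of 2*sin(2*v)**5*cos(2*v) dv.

Let u = sin(2*v), so du = 2*cos(2*v) dv. When v = 0, u = 0; when v = pi/12, u = 1/2.
The integral becomes ∫ u**5 du from 0 to 1/2, with antiderivative u**6/6.
Back in v: F(v) = sin(2*v)**6/6.
Then F(pi/12) - F(0) = (1/384) - (0) = 1/384.

1/384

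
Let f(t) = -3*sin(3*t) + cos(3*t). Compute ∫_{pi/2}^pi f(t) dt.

An antiderivative is F(t) = sin(3*t)/3 + cos(3*t).
Then F(pi) - F(pi/2) = (-1) - (-1/3) = -2/3.

-2/3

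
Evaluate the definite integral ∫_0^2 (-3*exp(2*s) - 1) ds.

-3*exp(4)/2 - 1/2

An antiderivative is F(s) = -3*exp(2*s)/2 - s.
Then F(2) - F(0) = (-3*exp(4)/2 - 2) - (-3/2) = -3*exp(4)/2 - 1/2.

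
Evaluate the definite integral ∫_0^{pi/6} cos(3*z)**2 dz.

pi/12

Use the identity cos^2(3*z) = (1 + cos(6*z))/2.
An antiderivative is F(z) = z/2 + sin(6*z)/12.
Then F(pi/6) - F(0) = (pi/12) - (0) = pi/12.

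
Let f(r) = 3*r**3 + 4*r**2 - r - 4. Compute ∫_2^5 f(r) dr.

2361/4

By the power rule, an antiderivative is F(r) = 3*r**4/4 + 4*r**3/3 - r**2/2 - 4*r.
Then F(5) - F(2) = (7235/12) - (38/3) = 2361/4.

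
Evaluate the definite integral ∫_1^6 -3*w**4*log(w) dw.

Integrate by parts once (u = ln w, dv = -3*w**4 dw).
An antiderivative is F(w) = -3*w**5*(5*log(w) - 1)/25.
Then F(6) - F(1) = (23328/25 - 23328*log(6)/5) - (3/25) = 933 - 23328*log(6)/5.

933 - 23328*log(6)/5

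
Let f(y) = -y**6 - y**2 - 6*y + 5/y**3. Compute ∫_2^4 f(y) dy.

-1596997/672

By the power rule, an antiderivative is F(y) = -y**7/7 - y**3/3 - 3*y**2 - 5/(2*y**2).
Then F(4) - F(2) = (-1619561/672) - (-5641/168) = -1596997/672.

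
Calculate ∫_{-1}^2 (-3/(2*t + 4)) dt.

-log(8)

An antiderivative is F(t) = -3*log(2*t + 4)/2.
Then F(2) - F(-1) = (-9*log(2)/2) - (-3*log(2)/2) = -log(8).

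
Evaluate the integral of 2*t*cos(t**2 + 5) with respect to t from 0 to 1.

Let u = t**2 + 5, so du = 2*t dt. When t = 0, u = 5; when t = 1, u = 6.
The integral becomes ∫ cos(u) du from 5 to 6, with antiderivative sin(u).
Back in t: F(t) = sin(t**2 + 5).
Then F(1) - F(0) = (sin(6)) - (sin(5)) = sin(6) - sin(5).

sin(6) - sin(5)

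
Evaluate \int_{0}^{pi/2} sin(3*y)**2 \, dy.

pi/4

Use the identity sin^2(3*y) = (1 - cos(6*y))/2.
An antiderivative is F(y) = y/2 - sin(6*y)/12.
Then F(pi/2) - F(0) = (pi/4) - (0) = pi/4.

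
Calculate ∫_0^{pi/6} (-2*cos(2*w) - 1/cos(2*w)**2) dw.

-sqrt(3)

An antiderivative is F(w) = -sin(2*w) - tan(2*w)/2.
Then F(pi/6) - F(0) = (-sqrt(3)) - (0) = -sqrt(3).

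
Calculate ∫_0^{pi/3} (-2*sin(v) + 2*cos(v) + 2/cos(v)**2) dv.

An antiderivative is F(v) = 2*sin(v) + 2*cos(v) + 2*tan(v).
Then F(pi/3) - F(0) = (1 + 3*sqrt(3)) - (2) = -1 + 3*sqrt(3).

-1 + 3*sqrt(3)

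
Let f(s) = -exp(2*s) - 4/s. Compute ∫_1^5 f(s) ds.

An antiderivative is F(s) = -exp(2*s)/2 - 4*log(s).
Then F(5) - F(1) = (-exp(10)/2 - 4*log(5)) - (-exp(2)/2) = -exp(10)/2 - 4*log(5) + exp(2)/2.

-exp(10)/2 - 4*log(5) + exp(2)/2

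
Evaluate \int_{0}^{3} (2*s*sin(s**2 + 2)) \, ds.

Let u = s**2 + 2, so du = 2*s ds. When s = 0, u = 2; when s = 3, u = 11.
The integral becomes ∫ sin(u) du from 2 to 11, with antiderivative -cos(u).
Back in s: F(s) = -cos(s**2 + 2).
Then F(3) - F(0) = (-cos(11)) - (-cos(2)) = cos(2) - cos(11).

cos(2) - cos(11)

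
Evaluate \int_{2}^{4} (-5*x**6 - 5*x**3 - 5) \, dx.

By the power rule, an antiderivative is F(x) = -5*x**7/7 - 5*x**4/4 - 5*x.
Then F(4) - F(2) = (-84300/7) - (-850/7) = -83450/7.

-83450/7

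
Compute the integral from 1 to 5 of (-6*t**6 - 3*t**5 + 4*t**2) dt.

-1566812/21

By the power rule, an antiderivative is F(t) = -6*t**7/7 - t**6/2 + 4*t**3/3.
Then F(5) - F(1) = (-3133625/42) - (-1/42) = -1566812/21.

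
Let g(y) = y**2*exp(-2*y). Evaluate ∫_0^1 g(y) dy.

Integrate by parts twice (u = y^2, dv = exp(-2*y) dy).
An antiderivative is F(y) = (-2*y**2 - 2*y - 1)*exp(-2*y)/4.
Then F(1) - F(0) = (-5*exp(-2)/4) - (-1/4) = (-5 + exp(2))*exp(-2)/4.

(-5 + exp(2))*exp(-2)/4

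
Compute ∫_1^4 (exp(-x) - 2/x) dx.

-4*log(2) - exp(-4) + exp(-1)

An antiderivative is F(x) = -2*log(x) - exp(-x).
Then F(4) - F(1) = (-4*log(2) - exp(-4)) - (-exp(-1)) = -4*log(2) - exp(-4) + exp(-1).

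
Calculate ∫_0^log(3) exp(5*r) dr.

Let u = exp(r), so du = exp(r) dr. When r = 0, u = 1; when r = log(3), u = 3.
The integral becomes ∫ u**4 du from 1 to 3, with antiderivative u**5/5.
Back in r: F(r) = exp(5*r)/5.
Then F(log(3)) - F(0) = (243/5) - (1/5) = 242/5.

242/5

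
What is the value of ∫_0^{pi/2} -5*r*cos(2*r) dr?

Integrate by parts once (u = r, dv = -5*cos(2*r) dr).
An antiderivative is F(r) = -5*r*sin(2*r)/2 - 5*cos(2*r)/4.
Then F(pi/2) - F(0) = (5/4) - (-5/4) = 5/2.

5/2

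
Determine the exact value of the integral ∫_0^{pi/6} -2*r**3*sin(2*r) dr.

Integrate by parts 3 times (u = r^3, dv = -2*sin(2*r) dr).
An antiderivative is F(r) = r**3*cos(2*r) - 3*r**2*sin(2*r)/2 - 3*r*cos(2*r)/2 + 3*sin(2*r)/4.
Then F(pi/6) - F(0) = (-pi/8 - sqrt(3)*pi**2/48 + pi**3/432 + 3*sqrt(3)/8) - (0) = -pi/8 - sqrt(3)*pi**2/48 + pi**3/432 + 3*sqrt(3)/8.

-pi/8 - sqrt(3)*pi**2/48 + pi**3/432 + 3*sqrt(3)/8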